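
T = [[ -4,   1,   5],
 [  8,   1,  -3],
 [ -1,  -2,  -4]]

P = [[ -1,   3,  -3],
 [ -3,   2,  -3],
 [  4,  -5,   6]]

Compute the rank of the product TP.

2

First compute TP:
[[ 21, -35,  39],
 [-23,  41, -45],
 [ -9,  13, -15]]
Now row reduce the product.
R2 ← R2 + (23/21)·R1: [0, 8/3, -16/7]
R3 ← R3 + (3/7)·R1: [0, -2, 12/7]
R3 ← R3 + (3/4)·R2: [0, 0, 0]
2 nonzero rows, so rank(TP) = 2.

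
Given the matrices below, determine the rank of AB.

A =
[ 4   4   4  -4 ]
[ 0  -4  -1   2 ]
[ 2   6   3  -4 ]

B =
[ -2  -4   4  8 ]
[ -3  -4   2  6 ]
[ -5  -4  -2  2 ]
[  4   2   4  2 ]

2

First compute AB:
[[-56, -56,   0,  56],
 [ 25,  24,   2, -22],
 [-53, -52,  -2,  50]]
Now row reduce the product.
R2 ← R2 + (25/56)·R1: [0, -1, 2, 3]
R3 ← R3 − (53/56)·R1: [0, 1, -2, -3]
R3 ← R3 + R2: [0, 0, 0, 0]
2 nonzero rows, so rank(AB) = 2.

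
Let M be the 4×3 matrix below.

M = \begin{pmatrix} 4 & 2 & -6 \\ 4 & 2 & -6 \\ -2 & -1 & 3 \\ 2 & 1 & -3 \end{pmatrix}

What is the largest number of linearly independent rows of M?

1

Row reduce to echelon form.
R2 ← R2 − R1: [0, 0, 0]
R3 ← R3 + (1/2)·R1: [0, 0, 0]
R4 ← R4 − (1/2)·R1: [0, 0, 0]
Echelon form has 1 nonzero row, so rank(M) = 1.
The rank gives the maximum number of linearly independent rows: 1.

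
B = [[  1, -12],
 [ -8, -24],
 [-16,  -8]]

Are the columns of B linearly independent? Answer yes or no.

Row reduce B to echelon form.
R2 ← R2 + (8)·R1: [0, -120]
R3 ← R3 + (16)·R1: [0, -200]
R3 ← R3 − (5/3)·R2: [0, 0]
2 pivots among 2 columns.
Every column is a pivot column, so the columns are linearly independent.

yes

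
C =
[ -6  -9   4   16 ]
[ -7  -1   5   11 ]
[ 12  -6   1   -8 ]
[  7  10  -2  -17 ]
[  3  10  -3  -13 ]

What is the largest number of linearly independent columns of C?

3

Row reduce to echelon form.
R2 ← R2 − (7/6)·R1: [0, 19/2, 1/3, -23/3]
R3 ← R3 + (2)·R1: [0, -24, 9, 24]
R4 ← R4 + (7/6)·R1: [0, -1/2, 8/3, 5/3]
R5 ← R5 + (1/2)·R1: [0, 11/2, -1, -5]
R3 ← R3 + (48/19)·R2: [0, 0, 187/19, 88/19]
R4 ← R4 + (1/19)·R2: [0, 0, 51/19, 24/19]
R5 ← R5 − (11/19)·R2: [0, 0, -68/57, -32/57]
R4 ← R4 − (3/11)·R3: [0, 0, 0, 0]
R5 ← R5 + (4/33)·R3: [0, 0, 0, 0]
Echelon form has 3 nonzero rows, so rank(C) = 3.
The rank gives the maximum number of linearly independent columns: 3.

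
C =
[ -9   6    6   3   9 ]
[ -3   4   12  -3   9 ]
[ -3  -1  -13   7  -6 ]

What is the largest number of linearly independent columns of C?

2

Row reduce to echelon form.
R2 ← R2 − (1/3)·R1: [0, 2, 10, -4, 6]
R3 ← R3 − (1/3)·R1: [0, -3, -15, 6, -9]
R3 ← R3 + (3/2)·R2: [0, 0, 0, 0, 0]
Echelon form has 2 nonzero rows, so rank(C) = 2.
The rank gives the maximum number of linearly independent columns: 2.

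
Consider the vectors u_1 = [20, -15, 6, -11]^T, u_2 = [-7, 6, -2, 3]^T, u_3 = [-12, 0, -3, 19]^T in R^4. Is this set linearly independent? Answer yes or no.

yes

Form the matrix with these vectors as rows and row reduce.
R2 ← R2 + (7/20)·R1: [0, 3/4, 1/10, -17/20]
R3 ← R3 + (3/5)·R1: [0, -9, 3/5, 62/5]
R3 ← R3 + (12)·R2: [0, 0, 9/5, 11/5]
3 nonzero rows, so the 3 vectors span a space of dimension 3.
Since 3 = 3, the vectors are linearly independent.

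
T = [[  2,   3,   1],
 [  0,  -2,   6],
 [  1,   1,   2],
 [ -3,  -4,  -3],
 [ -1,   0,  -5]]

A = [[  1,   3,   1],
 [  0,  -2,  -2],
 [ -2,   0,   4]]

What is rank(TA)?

1

First compute TA:
[[  0,   0,   0],
 [-12,   4,  28],
 [ -3,   1,   7],
 [  3,  -1,  -7],
 [  9,  -3, -21]]
Now row reduce the product.
Swap R1 ↔ R2
R3 ← R3 − (1/4)·R1: [0, 0, 0]
R4 ← R4 + (1/4)·R1: [0, 0, 0]
R5 ← R5 + (3/4)·R1: [0, 0, 0]
1 nonzero row, so rank(TA) = 1.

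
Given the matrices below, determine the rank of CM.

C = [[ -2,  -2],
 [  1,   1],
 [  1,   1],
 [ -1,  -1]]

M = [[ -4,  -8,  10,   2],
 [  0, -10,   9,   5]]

1

First compute CM:
[[  8,  36, -38, -14],
 [ -4, -18,  19,   7],
 [ -4, -18,  19,   7],
 [  4,  18, -19,  -7]]
Now row reduce the product.
R2 ← R2 + (1/2)·R1: [0, 0, 0, 0]
R3 ← R3 + (1/2)·R1: [0, 0, 0, 0]
R4 ← R4 − (1/2)·R1: [0, 0, 0, 0]
1 nonzero row, so rank(CM) = 1.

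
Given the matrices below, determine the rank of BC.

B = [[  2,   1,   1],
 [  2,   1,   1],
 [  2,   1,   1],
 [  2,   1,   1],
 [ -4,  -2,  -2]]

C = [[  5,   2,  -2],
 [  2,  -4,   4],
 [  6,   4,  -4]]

1

First compute BC:
[[ 18,   4,  -4],
 [ 18,   4,  -4],
 [ 18,   4,  -4],
 [ 18,   4,  -4],
 [-36,  -8,   8]]
Now row reduce the product.
R2 ← R2 − R1: [0, 0, 0]
R3 ← R3 − R1: [0, 0, 0]
R4 ← R4 − R1: [0, 0, 0]
R5 ← R5 + (2)·R1: [0, 0, 0]
1 nonzero row, so rank(BC) = 1.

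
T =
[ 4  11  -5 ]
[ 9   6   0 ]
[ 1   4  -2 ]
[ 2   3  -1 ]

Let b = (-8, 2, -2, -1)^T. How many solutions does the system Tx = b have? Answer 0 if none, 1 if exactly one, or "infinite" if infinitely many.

Row reduce the augmented matrix [T | b].
R2 ← R2 − (9/4)·R1: [0, -75/4, 45/4, 20]
R3 ← R3 − (1/4)·R1: [0, 5/4, -3/4, 0]
R4 ← R4 − (1/2)·R1: [0, -5/2, 3/2, 3]
R3 ← R3 + (1/15)·R2: [0, 0, 0, 4/3]
R4 ← R4 − (2/15)·R2: [0, 0, 0, 1/3]
R4 ← R4 − (1/4)·R3: [0, 0, 0, 0]
The echelon form has 3 nonzero rows; the last pivot sits in the augmented column, so rank(T) = 2 but rank([T|b]) = 3.
Since the ranks differ, the system is inconsistent.
It has no solutions.

0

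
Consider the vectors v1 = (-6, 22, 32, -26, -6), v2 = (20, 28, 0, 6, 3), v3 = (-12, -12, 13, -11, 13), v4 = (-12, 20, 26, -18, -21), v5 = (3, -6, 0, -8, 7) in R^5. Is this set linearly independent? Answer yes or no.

yes

Form the matrix with these vectors as rows and row reduce.
R2 ← R2 + (10/3)·R1: [0, 304/3, 320/3, -242/3, -17]
R3 ← R3 − (2)·R1: [0, -56, -51, 41, 25]
R4 ← R4 − (2)·R1: [0, -24, -38, 34, -9]
R5 ← R5 + (1/2)·R1: [0, 5, 16, -21, 4]
R3 ← R3 + (21/38)·R2: [0, 0, 151/19, -68/19, 593/38]
R4 ← R4 + (9/38)·R2: [0, 0, -242/19, 283/19, -495/38]
R5 ← R5 − (15/304)·R2: [0, 0, 204/19, -2587/152, 1471/304]
R4 ← R4 + (242/151)·R3: [0, 0, 0, 1383/151, 3619/302]
R5 ← R5 − (204/151)·R3: [0, 0, 0, -14719/1208, -39245/2416]
R5 ← R5 + (14719/11064)·R4: [0, 0, 0, 0, -3337/11064]
5 nonzero rows, so the 5 vectors span a space of dimension 5.
Since 5 = 5, the vectors are linearly independent.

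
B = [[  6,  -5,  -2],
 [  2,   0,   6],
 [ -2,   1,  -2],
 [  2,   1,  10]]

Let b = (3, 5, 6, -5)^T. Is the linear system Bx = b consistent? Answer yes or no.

Row reduce the augmented matrix [B | b].
R2 ← R2 − (1/3)·R1: [0, 5/3, 20/3, 4]
R3 ← R3 + (1/3)·R1: [0, -2/3, -8/3, 7]
R4 ← R4 − (1/3)·R1: [0, 8/3, 32/3, -6]
R3 ← R3 + (2/5)·R2: [0, 0, 0, 43/5]
R4 ← R4 − (8/5)·R2: [0, 0, 0, -62/5]
R4 ← R4 + (62/43)·R3: [0, 0, 0, 0]
The echelon form has 3 nonzero rows; the last pivot sits in the augmented column, so rank(B) = 2 but rank([B|b]) = 3.
Since the ranks differ, the system is inconsistent.

no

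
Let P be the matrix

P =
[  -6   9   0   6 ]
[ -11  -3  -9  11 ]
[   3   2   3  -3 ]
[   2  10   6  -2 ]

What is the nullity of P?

Row reduce to echelon form.
R2 ← R2 − (11/6)·R1: [0, -39/2, -9, 0]
R3 ← R3 + (1/2)·R1: [0, 13/2, 3, 0]
R4 ← R4 + (1/3)·R1: [0, 13, 6, 0]
R3 ← R3 + (1/3)·R2: [0, 0, 0, 0]
R4 ← R4 + (2/3)·R2: [0, 0, 0, 0]
2 nonzero rows, so rank(P) = 2.
P has 4 columns; by rank–nullity, nullity = 4 − 2 = 2.

2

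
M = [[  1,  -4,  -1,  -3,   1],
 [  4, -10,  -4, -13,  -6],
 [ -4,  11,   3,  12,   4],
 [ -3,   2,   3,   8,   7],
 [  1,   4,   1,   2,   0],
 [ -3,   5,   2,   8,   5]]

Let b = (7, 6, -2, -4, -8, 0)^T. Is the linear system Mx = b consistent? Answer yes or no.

no

Row reduce the augmented matrix [M | b].
R2 ← R2 − (4)·R1: [0, 6, 0, -1, -10, -22]
R3 ← R3 + (4)·R1: [0, -5, -1, 0, 8, 26]
R4 ← R4 + (3)·R1: [0, -10, 0, -1, 10, 17]
R5 ← R5 − R1: [0, 8, 2, 5, -1, -15]
R6 ← R6 + (3)·R1: [0, -7, -1, -1, 8, 21]
R3 ← R3 + (5/6)·R2: [0, 0, -1, -5/6, -1/3, 23/3]
R4 ← R4 + (5/3)·R2: [0, 0, 0, -8/3, -20/3, -59/3]
R5 ← R5 − (4/3)·R2: [0, 0, 2, 19/3, 37/3, 43/3]
R6 ← R6 + (7/6)·R2: [0, 0, -1, -13/6, -11/3, -14/3]
R5 ← R5 + (2)·R3: [0, 0, 0, 14/3, 35/3, 89/3]
R6 ← R6 − R3: [0, 0, 0, -4/3, -10/3, -37/3]
R5 ← R5 + (7/4)·R4: [0, 0, 0, 0, 0, -19/4]
R6 ← R6 − (1/2)·R4: [0, 0, 0, 0, 0, -5/2]
R6 ← R6 − (10/19)·R5: [0, 0, 0, 0, 0, 0]
The echelon form has 5 nonzero rows; the last pivot sits in the augmented column, so rank(M) = 4 but rank([M|b]) = 5.
Since the ranks differ, the system is inconsistent.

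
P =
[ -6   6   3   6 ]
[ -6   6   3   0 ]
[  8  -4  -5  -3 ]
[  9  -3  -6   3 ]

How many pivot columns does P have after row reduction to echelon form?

3

Row reduce to echelon form.
R2 ← R2 − R1: [0, 0, 0, -6]
R3 ← R3 + (4/3)·R1: [0, 4, -1, 5]
R4 ← R4 + (3/2)·R1: [0, 6, -3/2, 12]
Swap R2 ↔ R3
R4 ← R4 − (3/2)·R2: [0, 0, 0, 9/2]
R4 ← R4 + (3/4)·R3: [0, 0, 0, 0]
Echelon form has 3 nonzero rows, so rank(P) = 3.
Each nonzero row contributes one pivot column: 3 pivot columns.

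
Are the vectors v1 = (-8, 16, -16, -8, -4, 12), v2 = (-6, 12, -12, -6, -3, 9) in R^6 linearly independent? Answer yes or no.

Form the matrix with these vectors as rows and row reduce.
R2 ← R2 − (3/4)·R1: [0, 0, 0, 0, 0, 0]
1 nonzero row, so the 2 vectors span a space of dimension 1.
Since 1 < 2, the vectors are linearly dependent.

no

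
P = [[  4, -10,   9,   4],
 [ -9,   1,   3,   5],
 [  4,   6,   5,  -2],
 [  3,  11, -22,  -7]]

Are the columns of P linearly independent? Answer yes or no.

Row reduce P to echelon form.
R2 ← R2 + (9/4)·R1: [0, -43/2, 93/4, 14]
R3 ← R3 − R1: [0, 16, -4, -6]
R4 ← R4 − (3/4)·R1: [0, 37/2, -115/4, -10]
R3 ← R3 + (32/43)·R2: [0, 0, 572/43, 190/43]
R4 ← R4 + (37/43)·R2: [0, 0, -376/43, 88/43]
R4 ← R4 + (94/143)·R3: [0, 0, 0, 708/143]
4 pivots among 4 columns.
Every column is a pivot column, so the columns are linearly independent.

yes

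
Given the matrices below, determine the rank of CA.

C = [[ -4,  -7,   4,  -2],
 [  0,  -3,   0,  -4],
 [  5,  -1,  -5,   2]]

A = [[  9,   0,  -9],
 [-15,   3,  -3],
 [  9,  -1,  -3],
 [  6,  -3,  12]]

First compute CA:
[[ 93, -19,  21],
 [ 21,   3, -39],
 [ 27,  -4,  -3]]
Now row reduce the product.
R2 ← R2 − (7/31)·R1: [0, 226/31, -1356/31]
R3 ← R3 − (9/31)·R1: [0, 47/31, -282/31]
R3 ← R3 − (47/226)·R2: [0, 0, 0]
2 nonzero rows, so rank(CA) = 2.

2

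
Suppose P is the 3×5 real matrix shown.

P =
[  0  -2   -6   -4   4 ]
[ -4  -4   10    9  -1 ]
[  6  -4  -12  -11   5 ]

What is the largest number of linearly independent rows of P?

Row reduce to echelon form.
Swap R1 ↔ R2
R3 ← R3 + (3/2)·R1: [0, -10, 3, 5/2, 7/2]
R3 ← R3 − (5)·R2: [0, 0, 33, 45/2, -33/2]
Echelon form has 3 nonzero rows, so rank(P) = 3.
The rank gives the maximum number of linearly independent rows: 3.

3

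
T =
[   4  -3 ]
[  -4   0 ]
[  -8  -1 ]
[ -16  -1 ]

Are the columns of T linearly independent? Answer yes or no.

Row reduce T to echelon form.
R2 ← R2 + R1: [0, -3]
R3 ← R3 + (2)·R1: [0, -7]
R4 ← R4 + (4)·R1: [0, -13]
R3 ← R3 − (7/3)·R2: [0, 0]
R4 ← R4 − (13/3)·R2: [0, 0]
2 pivots among 2 columns.
Every column is a pivot column, so the columns are linearly independent.

yes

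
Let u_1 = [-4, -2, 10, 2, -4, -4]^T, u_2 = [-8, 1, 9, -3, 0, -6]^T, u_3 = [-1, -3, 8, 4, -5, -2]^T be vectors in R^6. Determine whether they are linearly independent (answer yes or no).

no

Form the matrix with these vectors as rows and row reduce.
R2 ← R2 − (2)·R1: [0, 5, -11, -7, 8, 2]
R3 ← R3 − (1/4)·R1: [0, -5/2, 11/2, 7/2, -4, -1]
R3 ← R3 + (1/2)·R2: [0, 0, 0, 0, 0, 0]
2 nonzero rows, so the 3 vectors span a space of dimension 2.
Since 2 < 3, the vectors are linearly dependent.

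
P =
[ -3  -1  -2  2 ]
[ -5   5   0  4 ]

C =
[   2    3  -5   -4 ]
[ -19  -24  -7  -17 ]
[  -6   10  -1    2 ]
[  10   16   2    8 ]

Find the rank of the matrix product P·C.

First compute PC:
[[ 45,  27,  28,  41],
 [-65, -71,  -2, -33]]
Now row reduce the product.
R2 ← R2 + (13/9)·R1: [0, -32, 346/9, 236/9]
2 nonzero rows, so rank(PC) = 2.

2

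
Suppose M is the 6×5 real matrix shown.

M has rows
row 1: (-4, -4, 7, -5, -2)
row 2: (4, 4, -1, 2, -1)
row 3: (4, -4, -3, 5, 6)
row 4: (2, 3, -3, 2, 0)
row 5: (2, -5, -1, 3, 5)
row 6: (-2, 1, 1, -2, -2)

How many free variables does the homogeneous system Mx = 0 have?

Row reduce to echelon form.
R2 ← R2 + R1: [0, 0, 6, -3, -3]
R3 ← R3 + R1: [0, -8, 4, 0, 4]
R4 ← R4 + (1/2)·R1: [0, 1, 1/2, -1/2, -1]
R5 ← R5 + (1/2)·R1: [0, -7, 5/2, 1/2, 4]
R6 ← R6 − (1/2)·R1: [0, 3, -5/2, 1/2, -1]
Swap R2 ↔ R3
R4 ← R4 + (1/8)·R2: [0, 0, 1, -1/2, -1/2]
R5 ← R5 − (7/8)·R2: [0, 0, -1, 1/2, 1/2]
R6 ← R6 + (3/8)·R2: [0, 0, -1, 1/2, 1/2]
R4 ← R4 − (1/6)·R3: [0, 0, 0, 0, 0]
R5 ← R5 + (1/6)·R3: [0, 0, 0, 0, 0]
R6 ← R6 + (1/6)·R3: [0, 0, 0, 0, 0]
3 nonzero rows, so rank(M) = 3.
M has 5 columns; by rank–nullity, nullity = 5 − 3 = 2.

2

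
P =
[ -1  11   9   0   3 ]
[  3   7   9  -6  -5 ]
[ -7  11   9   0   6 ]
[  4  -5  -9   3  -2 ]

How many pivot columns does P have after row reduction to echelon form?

4

Row reduce to echelon form.
R2 ← R2 + (3)·R1: [0, 40, 36, -6, 4]
R3 ← R3 − (7)·R1: [0, -66, -54, 0, -15]
R4 ← R4 + (4)·R1: [0, 39, 27, 3, 10]
R3 ← R3 + (33/20)·R2: [0, 0, 27/5, -99/10, -42/5]
R4 ← R4 − (39/40)·R2: [0, 0, -81/10, 177/20, 61/10]
R4 ← R4 + (3/2)·R3: [0, 0, 0, -6, -13/2]
Echelon form has 4 nonzero rows, so rank(P) = 4.
Each nonzero row contributes one pivot column: 4 pivot columns.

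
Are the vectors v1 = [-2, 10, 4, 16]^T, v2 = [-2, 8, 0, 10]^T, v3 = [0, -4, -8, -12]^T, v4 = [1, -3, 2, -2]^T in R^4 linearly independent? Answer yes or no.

Form the matrix with these vectors as rows and row reduce.
R2 ← R2 − R1: [0, -2, -4, -6]
R4 ← R4 + (1/2)·R1: [0, 2, 4, 6]
R3 ← R3 − (2)·R2: [0, 0, 0, 0]
R4 ← R4 + R2: [0, 0, 0, 0]
2 nonzero rows, so the 4 vectors span a space of dimension 2.
Since 2 < 4, the vectors are linearly dependent.

no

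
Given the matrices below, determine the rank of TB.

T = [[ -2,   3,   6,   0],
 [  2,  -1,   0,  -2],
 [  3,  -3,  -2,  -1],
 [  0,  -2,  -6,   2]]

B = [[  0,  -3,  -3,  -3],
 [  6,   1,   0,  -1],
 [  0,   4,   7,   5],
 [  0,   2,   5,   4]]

First compute TB:
[[ 18,  33,  48,  33],
 [ -6, -11, -16, -13],
 [-18, -22, -28, -20],
 [-12, -22, -32, -20]]
Now row reduce the product.
R2 ← R2 + (1/3)·R1: [0, 0, 0, -2]
R3 ← R3 + R1: [0, 11, 20, 13]
R4 ← R4 + (2/3)·R1: [0, 0, 0, 2]
Swap R2 ↔ R3
R4 ← R4 + R3: [0, 0, 0, 0]
3 nonzero rows, so rank(TB) = 3.

3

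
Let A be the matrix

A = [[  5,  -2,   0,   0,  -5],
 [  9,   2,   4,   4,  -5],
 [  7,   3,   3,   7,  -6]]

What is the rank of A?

Row reduce to echelon form.
R2 ← R2 − (9/5)·R1: [0, 28/5, 4, 4, 4]
R3 ← R3 − (7/5)·R1: [0, 29/5, 3, 7, 1]
R3 ← R3 − (29/28)·R2: [0, 0, -8/7, 20/7, -22/7]
Echelon form has 3 nonzero rows, so rank(A) = 3.

3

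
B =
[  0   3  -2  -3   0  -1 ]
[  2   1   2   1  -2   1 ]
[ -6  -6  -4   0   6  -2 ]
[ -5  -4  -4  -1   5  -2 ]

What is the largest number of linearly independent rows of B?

2

Row reduce to echelon form.
Swap R1 ↔ R2
R3 ← R3 + (3)·R1: [0, -3, 2, 3, 0, 1]
R4 ← R4 + (5/2)·R1: [0, -3/2, 1, 3/2, 0, 1/2]
R3 ← R3 + R2: [0, 0, 0, 0, 0, 0]
R4 ← R4 + (1/2)·R2: [0, 0, 0, 0, 0, 0]
Echelon form has 2 nonzero rows, so rank(B) = 2.
The rank gives the maximum number of linearly independent rows: 2.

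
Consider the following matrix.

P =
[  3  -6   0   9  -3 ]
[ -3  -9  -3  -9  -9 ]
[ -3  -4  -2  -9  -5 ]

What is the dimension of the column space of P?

Row reduce to echelon form.
R2 ← R2 + R1: [0, -15, -3, 0, -12]
R3 ← R3 + R1: [0, -10, -2, 0, -8]
R3 ← R3 − (2/3)·R2: [0, 0, 0, 0, 0]
Echelon form has 2 nonzero rows, so rank(P) = 2.
The column space has dimension equal to the rank: 2.

2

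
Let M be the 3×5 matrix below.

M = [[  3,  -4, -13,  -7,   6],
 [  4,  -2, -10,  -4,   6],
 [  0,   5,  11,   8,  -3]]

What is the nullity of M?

3

Row reduce to echelon form.
R2 ← R2 − (4/3)·R1: [0, 10/3, 22/3, 16/3, -2]
R3 ← R3 − (3/2)·R2: [0, 0, 0, 0, 0]
2 nonzero rows, so rank(M) = 2.
M has 5 columns; by rank–nullity, nullity = 5 − 2 = 3.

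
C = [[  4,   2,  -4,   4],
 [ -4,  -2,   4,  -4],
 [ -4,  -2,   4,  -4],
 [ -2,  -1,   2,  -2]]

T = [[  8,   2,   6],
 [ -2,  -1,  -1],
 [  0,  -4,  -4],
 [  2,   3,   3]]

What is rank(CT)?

1

First compute CT:
[[ 36,  34,  50],
 [-36, -34, -50],
 [-36, -34, -50],
 [-18, -17, -25]]
Now row reduce the product.
R2 ← R2 + R1: [0, 0, 0]
R3 ← R3 + R1: [0, 0, 0]
R4 ← R4 + (1/2)·R1: [0, 0, 0]
1 nonzero row, so rank(CT) = 1.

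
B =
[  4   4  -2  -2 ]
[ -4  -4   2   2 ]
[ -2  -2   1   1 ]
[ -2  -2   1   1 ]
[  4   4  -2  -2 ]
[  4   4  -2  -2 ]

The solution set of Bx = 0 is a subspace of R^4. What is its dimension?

3

Row reduce to echelon form.
R2 ← R2 + R1: [0, 0, 0, 0]
R3 ← R3 + (1/2)·R1: [0, 0, 0, 0]
R4 ← R4 + (1/2)·R1: [0, 0, 0, 0]
R5 ← R5 − R1: [0, 0, 0, 0]
R6 ← R6 − R1: [0, 0, 0, 0]
1 nonzero row, so rank(B) = 1.
B has 4 columns; by rank–nullity, nullity = 4 − 1 = 3.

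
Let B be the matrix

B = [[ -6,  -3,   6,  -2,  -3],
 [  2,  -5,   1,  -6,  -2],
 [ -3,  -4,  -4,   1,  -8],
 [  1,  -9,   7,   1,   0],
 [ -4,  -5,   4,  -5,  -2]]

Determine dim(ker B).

0

Row reduce to echelon form.
R2 ← R2 + (1/3)·R1: [0, -6, 3, -20/3, -3]
R3 ← R3 − (1/2)·R1: [0, -5/2, -7, 2, -13/2]
R4 ← R4 + (1/6)·R1: [0, -19/2, 8, 2/3, -1/2]
R5 ← R5 − (2/3)·R1: [0, -3, 0, -11/3, 0]
R3 ← R3 − (5/12)·R2: [0, 0, -33/4, 43/9, -21/4]
R4 ← R4 − (19/12)·R2: [0, 0, 13/4, 101/9, 17/4]
R5 ← R5 − (1/2)·R2: [0, 0, -3/2, -1/3, 3/2]
R4 ← R4 + (13/33)·R3: [0, 0, 0, 3892/297, 24/11]
R5 ← R5 − (2/11)·R3: [0, 0, 0, -119/99, 27/11]
R5 ← R5 + (51/556)·R4: [0, 0, 0, 0, 369/139]
5 nonzero rows, so rank(B) = 5.
B has 5 columns; by rank–nullity, nullity = 5 − 5 = 0.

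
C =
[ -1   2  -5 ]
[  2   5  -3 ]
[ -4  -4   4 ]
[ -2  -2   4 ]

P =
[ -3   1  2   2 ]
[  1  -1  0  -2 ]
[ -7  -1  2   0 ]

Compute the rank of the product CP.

3

First compute CP:
[[ 40,   2, -12,  -6],
 [ 20,   0,  -2,  -6],
 [-20,  -4,   0,   0],
 [-24,  -4,   4,   0]]
Now row reduce the product.
R2 ← R2 − (1/2)·R1: [0, -1, 4, -3]
R3 ← R3 + (1/2)·R1: [0, -3, -6, -3]
R4 ← R4 + (3/5)·R1: [0, -14/5, -16/5, -18/5]
R3 ← R3 − (3)·R2: [0, 0, -18, 6]
R4 ← R4 − (14/5)·R2: [0, 0, -72/5, 24/5]
R4 ← R4 − (4/5)·R3: [0, 0, 0, 0]
3 nonzero rows, so rank(CP) = 3.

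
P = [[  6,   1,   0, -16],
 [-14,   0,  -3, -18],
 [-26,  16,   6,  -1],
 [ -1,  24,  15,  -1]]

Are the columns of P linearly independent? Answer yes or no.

Row reduce P to echelon form.
R2 ← R2 + (7/3)·R1: [0, 7/3, -3, -166/3]
R3 ← R3 + (13/3)·R1: [0, 61/3, 6, -211/3]
R4 ← R4 + (1/6)·R1: [0, 145/6, 15, -11/3]
R3 ← R3 − (61/7)·R2: [0, 0, 225/7, 2883/7]
R4 ← R4 − (145/14)·R2: [0, 0, 645/14, 3986/7]
R4 ← R4 − (43/30)·R3: [0, 0, 0, -209/10]
4 pivots among 4 columns.
Every column is a pivot column, so the columns are linearly independent.

yes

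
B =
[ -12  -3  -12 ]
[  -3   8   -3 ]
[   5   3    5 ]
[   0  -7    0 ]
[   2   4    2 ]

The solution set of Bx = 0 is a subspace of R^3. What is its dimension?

1

Row reduce to echelon form.
R2 ← R2 − (1/4)·R1: [0, 35/4, 0]
R3 ← R3 + (5/12)·R1: [0, 7/4, 0]
R5 ← R5 + (1/6)·R1: [0, 7/2, 0]
R3 ← R3 − (1/5)·R2: [0, 0, 0]
R4 ← R4 + (4/5)·R2: [0, 0, 0]
R5 ← R5 − (2/5)·R2: [0, 0, 0]
2 nonzero rows, so rank(B) = 2.
B has 3 columns; by rank–nullity, nullity = 3 − 2 = 1.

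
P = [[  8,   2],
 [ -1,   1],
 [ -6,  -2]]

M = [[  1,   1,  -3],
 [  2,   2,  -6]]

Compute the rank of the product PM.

First compute PM:
[[ 12,  12, -36],
 [  1,   1,  -3],
 [-10, -10,  30]]
Now row reduce the product.
R2 ← R2 − (1/12)·R1: [0, 0, 0]
R3 ← R3 + (5/6)·R1: [0, 0, 0]
1 nonzero row, so rank(PM) = 1.

1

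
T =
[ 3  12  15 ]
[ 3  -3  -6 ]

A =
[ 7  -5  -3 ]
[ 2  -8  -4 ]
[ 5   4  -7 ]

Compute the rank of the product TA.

First compute TA:
[[120, -51, -162],
 [-15, -15,  45]]
Now row reduce the product.
R2 ← R2 + (1/8)·R1: [0, -171/8, 99/4]
2 nonzero rows, so rank(TA) = 2.

2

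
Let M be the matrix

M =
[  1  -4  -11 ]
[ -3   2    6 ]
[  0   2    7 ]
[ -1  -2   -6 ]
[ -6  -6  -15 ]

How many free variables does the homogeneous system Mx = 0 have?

0

Row reduce to echelon form.
R2 ← R2 + (3)·R1: [0, -10, -27]
R4 ← R4 + R1: [0, -6, -17]
R5 ← R5 + (6)·R1: [0, -30, -81]
R3 ← R3 + (1/5)·R2: [0, 0, 8/5]
R4 ← R4 − (3/5)·R2: [0, 0, -4/5]
R5 ← R5 − (3)·R2: [0, 0, 0]
R4 ← R4 + (1/2)·R3: [0, 0, 0]
3 nonzero rows, so rank(M) = 3.
M has 3 columns; by rank–nullity, nullity = 3 − 3 = 0.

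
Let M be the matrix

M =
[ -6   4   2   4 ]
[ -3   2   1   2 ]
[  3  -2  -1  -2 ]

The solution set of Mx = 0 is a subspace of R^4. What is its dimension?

Row reduce to echelon form.
R2 ← R2 − (1/2)·R1: [0, 0, 0, 0]
R3 ← R3 + (1/2)·R1: [0, 0, 0, 0]
1 nonzero row, so rank(M) = 1.
M has 4 columns; by rank–nullity, nullity = 4 − 1 = 3.

3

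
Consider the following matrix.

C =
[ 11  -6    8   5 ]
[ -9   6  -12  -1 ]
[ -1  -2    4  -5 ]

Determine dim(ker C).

1

Row reduce to echelon form.
R2 ← R2 + (9/11)·R1: [0, 12/11, -60/11, 34/11]
R3 ← R3 + (1/11)·R1: [0, -28/11, 52/11, -50/11]
R3 ← R3 + (7/3)·R2: [0, 0, -8, 8/3]
3 nonzero rows, so rank(C) = 3.
C has 4 columns; by rank–nullity, nullity = 4 − 3 = 1.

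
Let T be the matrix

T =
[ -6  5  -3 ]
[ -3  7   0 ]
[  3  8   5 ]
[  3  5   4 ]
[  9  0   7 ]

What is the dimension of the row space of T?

Row reduce to echelon form.
R2 ← R2 − (1/2)·R1: [0, 9/2, 3/2]
R3 ← R3 + (1/2)·R1: [0, 21/2, 7/2]
R4 ← R4 + (1/2)·R1: [0, 15/2, 5/2]
R5 ← R5 + (3/2)·R1: [0, 15/2, 5/2]
R3 ← R3 − (7/3)·R2: [0, 0, 0]
R4 ← R4 − (5/3)·R2: [0, 0, 0]
R5 ← R5 − (5/3)·R2: [0, 0, 0]
Echelon form has 2 nonzero rows, so rank(T) = 2.
The row space has dimension equal to the rank: 2.

2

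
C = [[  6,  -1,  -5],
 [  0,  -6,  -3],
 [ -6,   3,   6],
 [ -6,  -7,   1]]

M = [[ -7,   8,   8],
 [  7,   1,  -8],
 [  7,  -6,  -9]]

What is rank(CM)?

First compute CM:
[[-84,  77, 101],
 [-63,  12,  75],
 [105, -81, -126],
 [  0, -61,  -1]]
Now row reduce the product.
R2 ← R2 − (3/4)·R1: [0, -183/4, -3/4]
R3 ← R3 + (5/4)·R1: [0, 61/4, 1/4]
R3 ← R3 + (1/3)·R2: [0, 0, 0]
R4 ← R4 − (4/3)·R2: [0, 0, 0]
2 nonzero rows, so rank(CM) = 2.

2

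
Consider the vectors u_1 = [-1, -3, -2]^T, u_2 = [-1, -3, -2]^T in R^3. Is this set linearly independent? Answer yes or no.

no

Form the matrix with these vectors as rows and row reduce.
R2 ← R2 − R1: [0, 0, 0]
1 nonzero row, so the 2 vectors span a space of dimension 1.
Since 1 < 2, the vectors are linearly dependent.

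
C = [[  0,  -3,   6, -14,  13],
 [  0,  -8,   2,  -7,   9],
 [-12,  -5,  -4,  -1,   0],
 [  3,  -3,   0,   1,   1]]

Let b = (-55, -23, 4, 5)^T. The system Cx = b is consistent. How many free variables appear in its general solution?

Row reduce the augmented matrix [C | b].
Swap R1 ↔ R3
R4 ← R4 + (1/4)·R1: [0, -17/4, -1, 3/4, 1, 6]
R3 ← R3 − (3/8)·R2: [0, 0, 21/4, -91/8, 77/8, -371/8]
R4 ← R4 − (17/32)·R2: [0, 0, -33/16, 143/32, -121/32, 583/32]
R4 ← R4 + (11/28)·R3: [0, 0, 0, 0, 0, 0]
The echelon form has 3 nonzero rows, and every pivot lies in the first 5 columns, so rank(C) = rank([C|b]) = 3.
The system is consistent.
Free variables = (unknowns) − (rank) = 5 − 3 = 2.

2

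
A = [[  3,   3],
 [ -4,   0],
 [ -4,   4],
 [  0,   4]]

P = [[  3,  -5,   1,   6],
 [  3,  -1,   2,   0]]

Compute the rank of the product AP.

2

First compute AP:
[[ 18, -18,   9,  18],
 [-12,  20,  -4, -24],
 [  0,  16,   4, -24],
 [ 12,  -4,   8,   0]]
Now row reduce the product.
R2 ← R2 + (2/3)·R1: [0, 8, 2, -12]
R4 ← R4 − (2/3)·R1: [0, 8, 2, -12]
R3 ← R3 − (2)·R2: [0, 0, 0, 0]
R4 ← R4 − R2: [0, 0, 0, 0]
2 nonzero rows, so rank(AP) = 2.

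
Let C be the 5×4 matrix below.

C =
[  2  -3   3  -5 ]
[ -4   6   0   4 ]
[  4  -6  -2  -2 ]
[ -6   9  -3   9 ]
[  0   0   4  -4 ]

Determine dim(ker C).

Row reduce to echelon form.
R2 ← R2 + (2)·R1: [0, 0, 6, -6]
R3 ← R3 − (2)·R1: [0, 0, -8, 8]
R4 ← R4 + (3)·R1: [0, 0, 6, -6]
R3 ← R3 + (4/3)·R2: [0, 0, 0, 0]
R4 ← R4 − R2: [0, 0, 0, 0]
R5 ← R5 − (2/3)·R2: [0, 0, 0, 0]
2 nonzero rows, so rank(C) = 2.
C has 4 columns; by rank–nullity, nullity = 4 − 2 = 2.

2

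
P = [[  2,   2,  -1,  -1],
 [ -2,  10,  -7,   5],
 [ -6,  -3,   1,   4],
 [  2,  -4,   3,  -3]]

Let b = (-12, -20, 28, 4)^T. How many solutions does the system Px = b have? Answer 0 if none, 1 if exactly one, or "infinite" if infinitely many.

Row reduce the augmented matrix [P | b].
R2 ← R2 + R1: [0, 12, -8, 4, -32]
R3 ← R3 + (3)·R1: [0, 3, -2, 1, -8]
R4 ← R4 − R1: [0, -6, 4, -2, 16]
R3 ← R3 − (1/4)·R2: [0, 0, 0, 0, 0]
R4 ← R4 + (1/2)·R2: [0, 0, 0, 0, 0]
The echelon form has 2 nonzero rows, and every pivot lies in the first 4 columns, so rank(P) = rank([P|b]) = 2.
The system is consistent.
rank = 2 < 4 unknowns, so there are infinitely many solutions.

infinite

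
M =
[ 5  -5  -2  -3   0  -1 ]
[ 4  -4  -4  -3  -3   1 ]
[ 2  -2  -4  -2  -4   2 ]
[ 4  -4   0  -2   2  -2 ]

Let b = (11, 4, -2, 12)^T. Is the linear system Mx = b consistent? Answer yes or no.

Row reduce the augmented matrix [M | b].
R2 ← R2 − (4/5)·R1: [0, 0, -12/5, -3/5, -3, 9/5, -24/5]
R3 ← R3 − (2/5)·R1: [0, 0, -16/5, -4/5, -4, 12/5, -32/5]
R4 ← R4 − (4/5)·R1: [0, 0, 8/5, 2/5, 2, -6/5, 16/5]
R3 ← R3 − (4/3)·R2: [0, 0, 0, 0, 0, 0, 0]
R4 ← R4 + (2/3)·R2: [0, 0, 0, 0, 0, 0, 0]
The echelon form has 2 nonzero rows, and every pivot lies in the first 6 columns, so rank(M) = rank([M|b]) = 2.
The system is consistent.

yes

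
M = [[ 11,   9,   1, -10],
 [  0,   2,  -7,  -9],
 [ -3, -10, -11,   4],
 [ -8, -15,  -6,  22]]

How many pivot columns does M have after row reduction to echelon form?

Row reduce to echelon form.
R3 ← R3 + (3/11)·R1: [0, -83/11, -118/11, 14/11]
R4 ← R4 + (8/11)·R1: [0, -93/11, -58/11, 162/11]
R3 ← R3 + (83/22)·R2: [0, 0, -817/22, -719/22]
R4 ← R4 + (93/22)·R2: [0, 0, -767/22, -513/22]
R4 ← R4 − (767/817)·R3: [0, 0, 0, 6016/817]
Echelon form has 4 nonzero rows, so rank(M) = 4.
Each nonzero row contributes one pivot column: 4 pivot columns.

4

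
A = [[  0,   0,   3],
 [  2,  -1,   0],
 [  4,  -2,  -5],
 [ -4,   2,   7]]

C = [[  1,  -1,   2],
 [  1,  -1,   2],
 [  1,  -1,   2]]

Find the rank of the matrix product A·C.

1

First compute AC:
[[  3,  -3,   6],
 [  1,  -1,   2],
 [ -3,   3,  -6],
 [  5,  -5,  10]]
Now row reduce the product.
R2 ← R2 − (1/3)·R1: [0, 0, 0]
R3 ← R3 + R1: [0, 0, 0]
R4 ← R4 − (5/3)·R1: [0, 0, 0]
1 nonzero row, so rank(AC) = 1.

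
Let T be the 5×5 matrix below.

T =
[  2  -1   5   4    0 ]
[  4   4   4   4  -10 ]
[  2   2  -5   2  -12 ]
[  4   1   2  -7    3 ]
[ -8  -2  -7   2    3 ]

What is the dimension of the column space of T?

4

Row reduce to echelon form.
R2 ← R2 − (2)·R1: [0, 6, -6, -4, -10]
R3 ← R3 − R1: [0, 3, -10, -2, -12]
R4 ← R4 − (2)·R1: [0, 3, -8, -15, 3]
R5 ← R5 + (4)·R1: [0, -6, 13, 18, 3]
R3 ← R3 − (1/2)·R2: [0, 0, -7, 0, -7]
R4 ← R4 − (1/2)·R2: [0, 0, -5, -13, 8]
R5 ← R5 + R2: [0, 0, 7, 14, -7]
R4 ← R4 − (5/7)·R3: [0, 0, 0, -13, 13]
R5 ← R5 + R3: [0, 0, 0, 14, -14]
R5 ← R5 + (14/13)·R4: [0, 0, 0, 0, 0]
Echelon form has 4 nonzero rows, so rank(T) = 4.
The column space has dimension equal to the rank: 4.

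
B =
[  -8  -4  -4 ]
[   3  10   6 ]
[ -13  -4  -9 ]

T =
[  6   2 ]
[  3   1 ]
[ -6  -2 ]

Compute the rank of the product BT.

1

First compute BT:
[[-36, -12],
 [ 12,   4],
 [-36, -12]]
Now row reduce the product.
R2 ← R2 + (1/3)·R1: [0, 0]
R3 ← R3 − R1: [0, 0]
1 nonzero row, so rank(BT) = 1.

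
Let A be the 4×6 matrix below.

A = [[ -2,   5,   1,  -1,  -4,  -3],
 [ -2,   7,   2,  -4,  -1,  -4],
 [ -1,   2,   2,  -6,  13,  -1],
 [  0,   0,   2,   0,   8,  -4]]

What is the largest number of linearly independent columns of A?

Row reduce to echelon form.
R2 ← R2 − R1: [0, 2, 1, -3, 3, -1]
R3 ← R3 − (1/2)·R1: [0, -1/2, 3/2, -11/2, 15, 1/2]
R3 ← R3 + (1/4)·R2: [0, 0, 7/4, -25/4, 63/4, 1/4]
R4 ← R4 − (8/7)·R3: [0, 0, 0, 50/7, -10, -30/7]
Echelon form has 4 nonzero rows, so rank(A) = 4.
The rank gives the maximum number of linearly independent columns: 4.

4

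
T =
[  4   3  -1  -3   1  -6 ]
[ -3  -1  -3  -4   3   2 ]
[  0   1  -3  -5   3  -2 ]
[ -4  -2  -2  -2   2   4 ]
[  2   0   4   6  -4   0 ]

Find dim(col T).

Row reduce to echelon form.
R2 ← R2 + (3/4)·R1: [0, 5/4, -15/4, -25/4, 15/4, -5/2]
R4 ← R4 + R1: [0, 1, -3, -5, 3, -2]
R5 ← R5 − (1/2)·R1: [0, -3/2, 9/2, 15/2, -9/2, 3]
R3 ← R3 − (4/5)·R2: [0, 0, 0, 0, 0, 0]
R4 ← R4 − (4/5)·R2: [0, 0, 0, 0, 0, 0]
R5 ← R5 + (6/5)·R2: [0, 0, 0, 0, 0, 0]
Echelon form has 2 nonzero rows, so rank(T) = 2.
The column space has dimension equal to the rank: 2.

2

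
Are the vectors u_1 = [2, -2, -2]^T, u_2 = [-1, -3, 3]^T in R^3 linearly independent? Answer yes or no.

yes

Form the matrix with these vectors as rows and row reduce.
R2 ← R2 + (1/2)·R1: [0, -4, 2]
2 nonzero rows, so the 2 vectors span a space of dimension 2.
Since 2 = 2, the vectors are linearly independent.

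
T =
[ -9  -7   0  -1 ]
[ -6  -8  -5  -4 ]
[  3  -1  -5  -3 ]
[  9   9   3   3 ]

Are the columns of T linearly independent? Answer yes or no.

Row reduce T to echelon form.
R2 ← R2 − (2/3)·R1: [0, -10/3, -5, -10/3]
R3 ← R3 + (1/3)·R1: [0, -10/3, -5, -10/3]
R4 ← R4 + R1: [0, 2, 3, 2]
R3 ← R3 − R2: [0, 0, 0, 0]
R4 ← R4 + (3/5)·R2: [0, 0, 0, 0]
2 pivots among 4 columns.
Only 2 < 4 pivot columns, so the columns are linearly dependent.

no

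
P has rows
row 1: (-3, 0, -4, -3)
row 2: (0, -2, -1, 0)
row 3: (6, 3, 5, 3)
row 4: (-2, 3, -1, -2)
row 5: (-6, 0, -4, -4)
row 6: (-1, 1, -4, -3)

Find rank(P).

Row reduce to echelon form.
R3 ← R3 + (2)·R1: [0, 3, -3, -3]
R4 ← R4 − (2/3)·R1: [0, 3, 5/3, 0]
R5 ← R5 − (2)·R1: [0, 0, 4, 2]
R6 ← R6 − (1/3)·R1: [0, 1, -8/3, -2]
R3 ← R3 + (3/2)·R2: [0, 0, -9/2, -3]
R4 ← R4 + (3/2)·R2: [0, 0, 1/6, 0]
R6 ← R6 + (1/2)·R2: [0, 0, -19/6, -2]
R4 ← R4 + (1/27)·R3: [0, 0, 0, -1/9]
R5 ← R5 + (8/9)·R3: [0, 0, 0, -2/3]
R6 ← R6 − (19/27)·R3: [0, 0, 0, 1/9]
R5 ← R5 − (6)·R4: [0, 0, 0, 0]
R6 ← R6 + R4: [0, 0, 0, 0]
Echelon form has 4 nonzero rows, so rank(P) = 4.

4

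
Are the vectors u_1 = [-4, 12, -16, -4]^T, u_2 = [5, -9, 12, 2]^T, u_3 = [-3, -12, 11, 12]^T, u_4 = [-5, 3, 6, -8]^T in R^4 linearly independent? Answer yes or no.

no

Form the matrix with these vectors as rows and row reduce.
R2 ← R2 + (5/4)·R1: [0, 6, -8, -3]
R3 ← R3 − (3/4)·R1: [0, -21, 23, 15]
R4 ← R4 − (5/4)·R1: [0, -12, 26, -3]
R3 ← R3 + (7/2)·R2: [0, 0, -5, 9/2]
R4 ← R4 + (2)·R2: [0, 0, 10, -9]
R4 ← R4 + (2)·R3: [0, 0, 0, 0]
3 nonzero rows, so the 4 vectors span a space of dimension 3.
Since 3 < 4, the vectors are linearly dependent.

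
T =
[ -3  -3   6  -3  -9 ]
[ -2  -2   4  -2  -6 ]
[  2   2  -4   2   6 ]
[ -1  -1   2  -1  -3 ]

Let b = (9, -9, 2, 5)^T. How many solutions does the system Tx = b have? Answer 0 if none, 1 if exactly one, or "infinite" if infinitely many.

Row reduce the augmented matrix [T | b].
R2 ← R2 − (2/3)·R1: [0, 0, 0, 0, 0, -15]
R3 ← R3 + (2/3)·R1: [0, 0, 0, 0, 0, 8]
R4 ← R4 − (1/3)·R1: [0, 0, 0, 0, 0, 2]
R3 ← R3 + (8/15)·R2: [0, 0, 0, 0, 0, 0]
R4 ← R4 + (2/15)·R2: [0, 0, 0, 0, 0, 0]
The echelon form has 2 nonzero rows; the last pivot sits in the augmented column, so rank(T) = 1 but rank([T|b]) = 2.
Since the ranks differ, the system is inconsistent.
It has no solutions.

0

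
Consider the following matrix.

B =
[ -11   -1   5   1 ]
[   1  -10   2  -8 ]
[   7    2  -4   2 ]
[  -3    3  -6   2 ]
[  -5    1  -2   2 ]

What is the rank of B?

4

Row reduce to echelon form.
R2 ← R2 + (1/11)·R1: [0, -111/11, 27/11, -87/11]
R3 ← R3 + (7/11)·R1: [0, 15/11, -9/11, 29/11]
R4 ← R4 − (3/11)·R1: [0, 36/11, -81/11, 19/11]
R5 ← R5 − (5/11)·R1: [0, 16/11, -47/11, 17/11]
R3 ← R3 + (5/37)·R2: [0, 0, -18/37, 58/37]
R4 ← R4 + (12/37)·R2: [0, 0, -243/37, -31/37]
R5 ← R5 + (16/111)·R2: [0, 0, -145/37, 15/37]
R4 ← R4 − (27/2)·R3: [0, 0, 0, -22]
R5 ← R5 − (145/18)·R3: [0, 0, 0, -110/9]
R5 ← R5 − (5/9)·R4: [0, 0, 0, 0]
Echelon form has 4 nonzero rows, so rank(B) = 4.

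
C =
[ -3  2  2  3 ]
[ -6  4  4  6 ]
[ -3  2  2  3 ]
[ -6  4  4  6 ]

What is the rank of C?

1

Row reduce to echelon form.
R2 ← R2 − (2)·R1: [0, 0, 0, 0]
R3 ← R3 − R1: [0, 0, 0, 0]
R4 ← R4 − (2)·R1: [0, 0, 0, 0]
Echelon form has 1 nonzero row, so rank(C) = 1.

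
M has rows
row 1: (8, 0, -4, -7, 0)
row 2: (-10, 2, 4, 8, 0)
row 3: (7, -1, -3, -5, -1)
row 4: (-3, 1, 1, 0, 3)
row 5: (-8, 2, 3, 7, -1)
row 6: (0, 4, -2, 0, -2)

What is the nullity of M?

2

Row reduce to echelon form.
R2 ← R2 + (5/4)·R1: [0, 2, -1, -3/4, 0]
R3 ← R3 − (7/8)·R1: [0, -1, 1/2, 9/8, -1]
R4 ← R4 + (3/8)·R1: [0, 1, -1/2, -21/8, 3]
R5 ← R5 + R1: [0, 2, -1, 0, -1]
R3 ← R3 + (1/2)·R2: [0, 0, 0, 3/4, -1]
R4 ← R4 − (1/2)·R2: [0, 0, 0, -9/4, 3]
R5 ← R5 − R2: [0, 0, 0, 3/4, -1]
R6 ← R6 − (2)·R2: [0, 0, 0, 3/2, -2]
R4 ← R4 + (3)·R3: [0, 0, 0, 0, 0]
R5 ← R5 − R3: [0, 0, 0, 0, 0]
R6 ← R6 − (2)·R3: [0, 0, 0, 0, 0]
3 nonzero rows, so rank(M) = 3.
M has 5 columns; by rank–nullity, nullity = 5 − 3 = 2.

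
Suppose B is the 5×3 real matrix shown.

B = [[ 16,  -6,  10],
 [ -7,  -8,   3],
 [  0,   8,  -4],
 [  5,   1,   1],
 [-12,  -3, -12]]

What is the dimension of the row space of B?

Row reduce to echelon form.
R2 ← R2 + (7/16)·R1: [0, -85/8, 59/8]
R4 ← R4 − (5/16)·R1: [0, 23/8, -17/8]
R5 ← R5 + (3/4)·R1: [0, -15/2, -9/2]
R3 ← R3 + (64/85)·R2: [0, 0, 132/85]
R4 ← R4 + (23/85)·R2: [0, 0, -11/85]
R5 ← R5 − (12/17)·R2: [0, 0, -165/17]
R4 ← R4 + (1/12)·R3: [0, 0, 0]
R5 ← R5 + (25/4)·R3: [0, 0, 0]
Echelon form has 3 nonzero rows, so rank(B) = 3.
The row space has dimension equal to the rank: 3.

3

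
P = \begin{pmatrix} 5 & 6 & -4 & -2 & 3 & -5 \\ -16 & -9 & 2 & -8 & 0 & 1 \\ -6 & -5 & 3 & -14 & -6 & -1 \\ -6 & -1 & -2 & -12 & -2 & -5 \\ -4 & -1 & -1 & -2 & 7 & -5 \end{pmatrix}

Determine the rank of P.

5

Row reduce to echelon form.
R2 ← R2 + (16/5)·R1: [0, 51/5, -54/5, -72/5, 48/5, -15]
R3 ← R3 + (6/5)·R1: [0, 11/5, -9/5, -82/5, -12/5, -7]
R4 ← R4 + (6/5)·R1: [0, 31/5, -34/5, -72/5, 8/5, -11]
R5 ← R5 + (4/5)·R1: [0, 19/5, -21/5, -18/5, 47/5, -9]
R3 ← R3 − (11/51)·R2: [0, 0, 9/17, -226/17, -76/17, -64/17]
R4 ← R4 − (31/51)·R2: [0, 0, -4/17, -96/17, -72/17, -32/17]
R5 ← R5 − (19/51)·R2: [0, 0, -3/17, 30/17, 99/17, -58/17]
R4 ← R4 + (4/9)·R3: [0, 0, 0, -104/9, -56/9, -32/9]
R5 ← R5 + (1/3)·R3: [0, 0, 0, -8/3, 13/3, -14/3]
R5 ← R5 − (3/13)·R4: [0, 0, 0, 0, 75/13, -50/13]
Echelon form has 5 nonzero rows, so rank(P) = 5.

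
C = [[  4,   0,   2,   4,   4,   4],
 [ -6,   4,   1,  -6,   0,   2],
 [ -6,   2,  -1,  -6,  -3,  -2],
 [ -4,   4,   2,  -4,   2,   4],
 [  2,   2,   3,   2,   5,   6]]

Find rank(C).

2

Row reduce to echelon form.
R2 ← R2 + (3/2)·R1: [0, 4, 4, 0, 6, 8]
R3 ← R3 + (3/2)·R1: [0, 2, 2, 0, 3, 4]
R4 ← R4 + R1: [0, 4, 4, 0, 6, 8]
R5 ← R5 − (1/2)·R1: [0, 2, 2, 0, 3, 4]
R3 ← R3 − (1/2)·R2: [0, 0, 0, 0, 0, 0]
R4 ← R4 − R2: [0, 0, 0, 0, 0, 0]
R5 ← R5 − (1/2)·R2: [0, 0, 0, 0, 0, 0]
Echelon form has 2 nonzero rows, so rank(C) = 2.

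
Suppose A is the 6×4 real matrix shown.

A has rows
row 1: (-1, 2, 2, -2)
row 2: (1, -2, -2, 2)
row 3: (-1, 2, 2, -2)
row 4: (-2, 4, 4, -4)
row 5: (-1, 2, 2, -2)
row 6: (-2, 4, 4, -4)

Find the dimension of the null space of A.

Row reduce to echelon form.
R2 ← R2 + R1: [0, 0, 0, 0]
R3 ← R3 − R1: [0, 0, 0, 0]
R4 ← R4 − (2)·R1: [0, 0, 0, 0]
R5 ← R5 − R1: [0, 0, 0, 0]
R6 ← R6 − (2)·R1: [0, 0, 0, 0]
1 nonzero row, so rank(A) = 1.
A has 4 columns; by rank–nullity, nullity = 4 − 1 = 3.

3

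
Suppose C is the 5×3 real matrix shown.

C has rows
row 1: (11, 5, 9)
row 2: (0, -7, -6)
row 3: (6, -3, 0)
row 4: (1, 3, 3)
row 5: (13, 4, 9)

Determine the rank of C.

Row reduce to echelon form.
R3 ← R3 − (6/11)·R1: [0, -63/11, -54/11]
R4 ← R4 − (1/11)·R1: [0, 28/11, 24/11]
R5 ← R5 − (13/11)·R1: [0, -21/11, -18/11]
R3 ← R3 − (9/11)·R2: [0, 0, 0]
R4 ← R4 + (4/11)·R2: [0, 0, 0]
R5 ← R5 − (3/11)·R2: [0, 0, 0]
Echelon form has 2 nonzero rows, so rank(C) = 2.

2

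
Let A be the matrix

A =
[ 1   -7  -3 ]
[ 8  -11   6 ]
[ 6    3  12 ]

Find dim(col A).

2

Row reduce to echelon form.
R2 ← R2 − (8)·R1: [0, 45, 30]
R3 ← R3 − (6)·R1: [0, 45, 30]
R3 ← R3 − R2: [0, 0, 0]
Echelon form has 2 nonzero rows, so rank(A) = 2.
The column space has dimension equal to the rank: 2.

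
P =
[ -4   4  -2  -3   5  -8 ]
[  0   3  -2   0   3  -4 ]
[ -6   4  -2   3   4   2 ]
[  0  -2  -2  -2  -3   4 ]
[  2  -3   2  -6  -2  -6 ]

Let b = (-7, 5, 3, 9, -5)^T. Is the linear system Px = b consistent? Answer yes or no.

Row reduce the augmented matrix [P | b].
R3 ← R3 − (3/2)·R1: [0, -2, 1, 15/2, -7/2, 14, 27/2]
R5 ← R5 + (1/2)·R1: [0, -1, 1, -15/2, 1/2, -10, -17/2]
R3 ← R3 + (2/3)·R2: [0, 0, -1/3, 15/2, -3/2, 34/3, 101/6]
R4 ← R4 + (2/3)·R2: [0, 0, -10/3, -2, -1, 4/3, 37/3]
R5 ← R5 + (1/3)·R2: [0, 0, 1/3, -15/2, 3/2, -34/3, -41/6]
R4 ← R4 − (10)·R3: [0, 0, 0, -77, 14, -112, -156]
R5 ← R5 + R3: [0, 0, 0, 0, 0, 0, 10]
The echelon form has 5 nonzero rows; the last pivot sits in the augmented column, so rank(P) = 4 but rank([P|b]) = 5.
Since the ranks differ, the system is inconsistent.

no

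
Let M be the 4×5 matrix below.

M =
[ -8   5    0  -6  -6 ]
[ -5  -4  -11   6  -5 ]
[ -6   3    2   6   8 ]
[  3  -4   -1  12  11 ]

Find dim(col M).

3

Row reduce to echelon form.
R2 ← R2 − (5/8)·R1: [0, -57/8, -11, 39/4, -5/4]
R3 ← R3 − (3/4)·R1: [0, -3/4, 2, 21/2, 25/2]
R4 ← R4 + (3/8)·R1: [0, -17/8, -1, 39/4, 35/4]
R3 ← R3 − (2/19)·R2: [0, 0, 60/19, 180/19, 240/19]
R4 ← R4 − (17/57)·R2: [0, 0, 130/57, 130/19, 520/57]
R4 ← R4 − (13/18)·R3: [0, 0, 0, 0, 0]
Echelon form has 3 nonzero rows, so rank(M) = 3.
The column space has dimension equal to the rank: 3.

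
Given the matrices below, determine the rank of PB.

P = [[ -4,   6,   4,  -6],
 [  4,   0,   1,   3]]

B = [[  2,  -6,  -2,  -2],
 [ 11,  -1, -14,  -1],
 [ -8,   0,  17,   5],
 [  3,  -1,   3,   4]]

First compute PB:
[[  8,  24, -26,  -2],
 [  9, -27,  18,   9]]
Now row reduce the product.
R2 ← R2 − (9/8)·R1: [0, -54, 189/4, 45/4]
2 nonzero rows, so rank(PB) = 2.

2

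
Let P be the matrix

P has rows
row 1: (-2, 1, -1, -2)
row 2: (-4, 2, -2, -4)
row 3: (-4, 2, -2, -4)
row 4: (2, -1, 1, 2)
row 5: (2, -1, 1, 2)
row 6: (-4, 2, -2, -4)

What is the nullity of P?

Row reduce to echelon form.
R2 ← R2 − (2)·R1: [0, 0, 0, 0]
R3 ← R3 − (2)·R1: [0, 0, 0, 0]
R4 ← R4 + R1: [0, 0, 0, 0]
R5 ← R5 + R1: [0, 0, 0, 0]
R6 ← R6 − (2)·R1: [0, 0, 0, 0]
1 nonzero row, so rank(P) = 1.
P has 4 columns; by rank–nullity, nullity = 4 − 1 = 3.

3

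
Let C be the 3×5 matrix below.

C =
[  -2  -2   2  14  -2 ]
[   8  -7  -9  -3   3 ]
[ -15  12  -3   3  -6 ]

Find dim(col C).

Row reduce to echelon form.
R2 ← R2 + (4)·R1: [0, -15, -1, 53, -5]
R3 ← R3 − (15/2)·R1: [0, 27, -18, -102, 9]
R3 ← R3 + (9/5)·R2: [0, 0, -99/5, -33/5, 0]
Echelon form has 3 nonzero rows, so rank(C) = 3.
The column space has dimension equal to the rank: 3.

3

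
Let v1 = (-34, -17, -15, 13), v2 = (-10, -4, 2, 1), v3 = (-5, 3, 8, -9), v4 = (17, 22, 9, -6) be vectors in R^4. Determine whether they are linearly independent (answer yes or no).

Form the matrix with these vectors as rows and row reduce.
R2 ← R2 − (5/17)·R1: [0, 1, 109/17, -48/17]
R3 ← R3 − (5/34)·R1: [0, 11/2, 347/34, -371/34]
R4 ← R4 + (1/2)·R1: [0, 27/2, 3/2, 1/2]
R3 ← R3 − (11/2)·R2: [0, 0, -426/17, 157/34]
R4 ← R4 − (27/2)·R2: [0, 0, -1446/17, 1313/34]
R4 ← R4 − (241/71)·R3: [0, 0, 0, 1629/71]
4 nonzero rows, so the 4 vectors span a space of dimension 4.
Since 4 = 4, the vectors are linearly independent.

yes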